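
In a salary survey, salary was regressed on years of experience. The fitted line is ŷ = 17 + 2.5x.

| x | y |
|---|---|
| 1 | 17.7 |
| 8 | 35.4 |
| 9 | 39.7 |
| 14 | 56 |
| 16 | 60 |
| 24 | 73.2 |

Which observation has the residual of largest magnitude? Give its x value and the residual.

x=1: ŷ = 17 + 2.5·1 = 19.5; r = 17.7 − 19.5 = -1.8
x=8: ŷ = 17 + 2.5·8 = 37; r = 35.4 − 37 = -1.6
x=9: ŷ = 17 + 2.5·9 = 39.5; r = 39.7 − 39.5 = 0.2
x=14: ŷ = 17 + 2.5·14 = 52; r = 56 − 52 = 4
x=16: ŷ = 17 + 2.5·16 = 57; r = 60 − 57 = 3
x=24: ŷ = 17 + 2.5·24 = 77; r = 73.2 − 77 = -3.8
Largest |r| is 4 at x = 14, residual 4.

x = 14, r = 4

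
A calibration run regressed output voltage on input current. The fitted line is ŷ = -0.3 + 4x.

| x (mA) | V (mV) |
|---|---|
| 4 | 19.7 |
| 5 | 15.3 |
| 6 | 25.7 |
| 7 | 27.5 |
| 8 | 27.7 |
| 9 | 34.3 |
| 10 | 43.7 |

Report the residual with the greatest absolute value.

r = -4.4

x=4: ŷ = -0.3 + 4·4 = 15.7; r = 19.7 − 15.7 = 4
x=5: ŷ = -0.3 + 4·5 = 19.7; r = 15.3 − 19.7 = -4.4
x=6: ŷ = -0.3 + 4·6 = 23.7; r = 25.7 − 23.7 = 2
x=7: ŷ = -0.3 + 4·7 = 27.7; r = 27.5 − 27.7 = -0.2
x=8: ŷ = -0.3 + 4·8 = 31.7; r = 27.7 − 31.7 = -4
x=9: ŷ = -0.3 + 4·9 = 35.7; r = 34.3 − 35.7 = -1.4
x=10: ŷ = -0.3 + 4·10 = 39.7; r = 43.7 − 39.7 = 4
Largest |r| is 4.4 at x = 5, residual -4.4.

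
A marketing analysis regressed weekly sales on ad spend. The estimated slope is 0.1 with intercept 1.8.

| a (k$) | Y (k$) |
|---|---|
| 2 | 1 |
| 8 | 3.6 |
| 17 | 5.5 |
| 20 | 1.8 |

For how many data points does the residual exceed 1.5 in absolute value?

2

a=2: Ŷ = 1.8 + 0.1·2 = 2; r = 1 − 2 = -1
a=8: Ŷ = 1.8 + 0.1·8 = 2.6; r = 3.6 − 2.6 = 1
a=17: Ŷ = 1.8 + 0.1·17 = 3.5; r = 5.5 − 3.5 = 2
a=20: Ŷ = 1.8 + 0.1·20 = 3.8; r = 1.8 − 3.8 = -2
|r| > 1.5: a=17 (|r|=2), a=20 (|r|=2) → 2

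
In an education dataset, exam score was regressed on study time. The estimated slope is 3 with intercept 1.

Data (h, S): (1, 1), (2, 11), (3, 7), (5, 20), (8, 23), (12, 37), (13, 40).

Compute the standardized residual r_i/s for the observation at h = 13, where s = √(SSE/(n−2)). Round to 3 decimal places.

h=1: Ŝ = 1 + 3·1 = 4; r = 1 − 4 = -3
h=2: Ŝ = 1 + 3·2 = 7; r = 11 − 7 = 4
h=3: Ŝ = 1 + 3·3 = 10; r = 7 − 10 = -3
h=5: Ŝ = 1 + 3·5 = 16; r = 20 − 16 = 4
h=8: Ŝ = 1 + 3·8 = 25; r = 23 − 25 = -2
h=12: Ŝ = 1 + 3·12 = 37; r = 37 − 37 = 0
h=13: Ŝ = 1 + 3·13 = 40; r = 40 − 40 = 0
SSE = 9 + 16 + 9 + 16 + 4 + 0 + 0 = 54
s = √(54/5) = 3.28634
r/s = 0 / 3.28634 = 0.000

0.000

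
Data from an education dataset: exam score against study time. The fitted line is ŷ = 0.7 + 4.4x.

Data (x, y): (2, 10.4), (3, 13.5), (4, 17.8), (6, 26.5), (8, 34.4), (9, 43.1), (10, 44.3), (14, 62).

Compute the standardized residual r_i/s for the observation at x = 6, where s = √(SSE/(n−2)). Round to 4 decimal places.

-0.4257

x=2: ŷ = 0.7 + 4.4·2 = 9.5; r = 10.4 − 9.5 = 0.9
x=3: ŷ = 0.7 + 4.4·3 = 13.9; r = 13.5 − 13.9 = -0.4
x=4: ŷ = 0.7 + 4.4·4 = 18.3; r = 17.8 − 18.3 = -0.5
x=6: ŷ = 0.7 + 4.4·6 = 27.1; r = 26.5 − 27.1 = -0.6
x=8: ŷ = 0.7 + 4.4·8 = 35.9; r = 34.4 − 35.9 = -1.5
x=9: ŷ = 0.7 + 4.4·9 = 40.3; r = 43.1 − 40.3 = 2.8
x=10: ŷ = 0.7 + 4.4·10 = 44.7; r = 44.3 − 44.7 = -0.4
x=14: ŷ = 0.7 + 4.4·14 = 62.3; r = 62 − 62.3 = -0.3
SSE = 0.81 + 0.16 + 0.25 + 0.36 + 2.25 + 7.84 + 0.16 + 0.09 = 11.92
s = √(11.92/6) = 1.40949
r/s = -0.6 / 1.40949 = -0.4257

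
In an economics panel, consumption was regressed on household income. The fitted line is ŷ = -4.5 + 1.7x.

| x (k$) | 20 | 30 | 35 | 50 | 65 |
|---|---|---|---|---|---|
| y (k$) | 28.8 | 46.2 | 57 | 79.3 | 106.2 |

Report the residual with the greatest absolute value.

r = 2

x=20: ŷ = -4.5 + 1.7·20 = 29.5; r = 28.8 − 29.5 = -0.7
x=30: ŷ = -4.5 + 1.7·30 = 46.5; r = 46.2 − 46.5 = -0.3
x=35: ŷ = -4.5 + 1.7·35 = 55; r = 57 − 55 = 2
x=50: ŷ = -4.5 + 1.7·50 = 80.5; r = 79.3 − 80.5 = -1.2
x=65: ŷ = -4.5 + 1.7·65 = 106; r = 106.2 − 106 = 0.2
Largest |r| is 2 at x = 35, residual 2.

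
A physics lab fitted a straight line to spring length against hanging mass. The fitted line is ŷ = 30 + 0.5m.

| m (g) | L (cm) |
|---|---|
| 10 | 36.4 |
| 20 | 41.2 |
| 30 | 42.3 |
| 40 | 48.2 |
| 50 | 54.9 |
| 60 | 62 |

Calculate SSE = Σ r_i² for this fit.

SSE = 17.94

m=10: ŷ = 30 + 0.5·10 = 35; r = 36.4 − 35 = 1.4
m=20: ŷ = 30 + 0.5·20 = 40; r = 41.2 − 40 = 1.2
m=30: ŷ = 30 + 0.5·30 = 45; r = 42.3 − 45 = -2.7
m=40: ŷ = 30 + 0.5·40 = 50; r = 48.2 − 50 = -1.8
m=50: ŷ = 30 + 0.5·50 = 55; r = 54.9 − 55 = -0.1
m=60: ŷ = 30 + 0.5·60 = 60; r = 62 − 60 = 2
SSE = 1.96 + 1.44 + 7.29 + 3.24 + 0.01 + 4 = 17.94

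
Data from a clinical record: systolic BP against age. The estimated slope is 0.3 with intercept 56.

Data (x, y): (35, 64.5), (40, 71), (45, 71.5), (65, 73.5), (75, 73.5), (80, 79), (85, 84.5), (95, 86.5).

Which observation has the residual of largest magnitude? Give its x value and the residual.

x = 75, e = -5

x=35: ŷ = 56 + 0.3·35 = 66.5; e = 64.5 − 66.5 = -2
x=40: ŷ = 56 + 0.3·40 = 68; e = 71 − 68 = 3
x=45: ŷ = 56 + 0.3·45 = 69.5; e = 71.5 − 69.5 = 2
x=65: ŷ = 56 + 0.3·65 = 75.5; e = 73.5 − 75.5 = -2
x=75: ŷ = 56 + 0.3·75 = 78.5; e = 73.5 − 78.5 = -5
x=80: ŷ = 56 + 0.3·80 = 80; e = 79 − 80 = -1
x=85: ŷ = 56 + 0.3·85 = 81.5; e = 84.5 − 81.5 = 3
x=95: ŷ = 56 + 0.3·95 = 84.5; e = 86.5 − 84.5 = 2
Largest |e| is 5 at x = 75, residual -5.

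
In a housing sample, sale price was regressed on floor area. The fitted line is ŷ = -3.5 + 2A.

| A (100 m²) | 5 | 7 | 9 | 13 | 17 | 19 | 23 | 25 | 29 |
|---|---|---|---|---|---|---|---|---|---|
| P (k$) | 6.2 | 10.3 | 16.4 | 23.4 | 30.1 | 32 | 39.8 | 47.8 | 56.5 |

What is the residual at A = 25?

e = 1.3

ŷ = -3.5 + 2·25 = 46.5
e = 47.8 − 46.5 = 1.3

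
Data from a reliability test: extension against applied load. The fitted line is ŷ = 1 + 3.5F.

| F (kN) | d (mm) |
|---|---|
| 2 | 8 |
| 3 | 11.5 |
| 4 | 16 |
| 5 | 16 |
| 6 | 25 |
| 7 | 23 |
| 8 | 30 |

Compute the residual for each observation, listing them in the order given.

F=2: ŷ = 1 + 3.5·2 = 8; r = 8 − 8 = 0
F=3: ŷ = 1 + 3.5·3 = 11.5; r = 11.5 − 11.5 = 0
F=4: ŷ = 1 + 3.5·4 = 15; r = 16 − 15 = 1
F=5: ŷ = 1 + 3.5·5 = 18.5; r = 16 − 18.5 = -2.5
F=6: ŷ = 1 + 3.5·6 = 22; r = 25 − 22 = 3
F=7: ŷ = 1 + 3.5·7 = 25.5; r = 23 − 25.5 = -2.5
F=8: ŷ = 1 + 3.5·8 = 29; r = 30 − 29 = 1

0, 0, 1, -2.5, 3, -2.5, 1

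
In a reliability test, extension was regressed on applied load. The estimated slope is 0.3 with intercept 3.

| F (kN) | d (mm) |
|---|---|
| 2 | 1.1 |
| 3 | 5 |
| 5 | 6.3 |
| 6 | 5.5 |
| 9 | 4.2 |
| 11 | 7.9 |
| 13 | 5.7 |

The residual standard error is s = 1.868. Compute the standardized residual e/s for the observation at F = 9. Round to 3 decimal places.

-0.803

ŷ = 3 + 0.3·9 = 5.7
e = 4.2 − 5.7 = -1.5
e/s = -1.5 / 1.868 = -0.803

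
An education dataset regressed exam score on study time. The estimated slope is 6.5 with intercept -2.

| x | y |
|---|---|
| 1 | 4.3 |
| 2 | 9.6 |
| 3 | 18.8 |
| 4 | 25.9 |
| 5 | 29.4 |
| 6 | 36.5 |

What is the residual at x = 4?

ŷ = -2 + 6.5·4 = 24
e = 25.9 − 24 = 1.9

e = 1.9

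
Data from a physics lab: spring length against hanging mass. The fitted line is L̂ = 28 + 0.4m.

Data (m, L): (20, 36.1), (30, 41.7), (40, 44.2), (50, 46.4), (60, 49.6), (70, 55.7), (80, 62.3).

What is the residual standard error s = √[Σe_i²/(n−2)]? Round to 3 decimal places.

m=20: L̂ = 28 + 0.4·20 = 36; e = 36.1 − 36 = 0.1
m=30: L̂ = 28 + 0.4·30 = 40; e = 41.7 − 40 = 1.7
m=40: L̂ = 28 + 0.4·40 = 44; e = 44.2 − 44 = 0.2
m=50: L̂ = 28 + 0.4·50 = 48; e = 46.4 − 48 = -1.6
m=60: L̂ = 28 + 0.4·60 = 52; e = 49.6 − 52 = -2.4
m=70: L̂ = 28 + 0.4·70 = 56; e = 55.7 − 56 = -0.3
m=80: L̂ = 28 + 0.4·80 = 60; e = 62.3 − 60 = 2.3
SSE = 0.01 + 2.89 + 0.04 + 2.56 + 5.76 + 0.09 + 5.29 = 16.64
s = √(16.64/5) = √3.328 ≈ 1.824

s = 1.824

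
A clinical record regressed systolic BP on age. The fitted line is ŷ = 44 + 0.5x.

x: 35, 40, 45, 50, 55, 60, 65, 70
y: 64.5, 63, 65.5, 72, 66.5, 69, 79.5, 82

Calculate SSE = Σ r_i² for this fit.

SSE = 88

x=35: ŷ = 44 + 0.5·35 = 61.5; r = 64.5 − 61.5 = 3
x=40: ŷ = 44 + 0.5·40 = 64; r = 63 − 64 = -1
x=45: ŷ = 44 + 0.5·45 = 66.5; r = 65.5 − 66.5 = -1
x=50: ŷ = 44 + 0.5·50 = 69; r = 72 − 69 = 3
x=55: ŷ = 44 + 0.5·55 = 71.5; r = 66.5 − 71.5 = -5
x=60: ŷ = 44 + 0.5·60 = 74; r = 69 − 74 = -5
x=65: ŷ = 44 + 0.5·65 = 76.5; r = 79.5 − 76.5 = 3
x=70: ŷ = 44 + 0.5·70 = 79; r = 82 − 79 = 3
SSE = 9 + 1 + 1 + 9 + 25 + 25 + 9 + 9 = 88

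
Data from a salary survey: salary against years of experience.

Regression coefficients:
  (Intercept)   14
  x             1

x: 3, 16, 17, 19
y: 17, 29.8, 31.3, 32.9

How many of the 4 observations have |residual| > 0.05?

3

x=3: ŷ = 14 + 3 = 17; r = 17 − 17 = 0
x=16: ŷ = 14 + 16 = 30; r = 29.8 − 30 = -0.2
x=17: ŷ = 14 + 17 = 31; r = 31.3 − 31 = 0.3
x=19: ŷ = 14 + 19 = 33; r = 32.9 − 33 = -0.1
|r| > 0.05: x=16 (|r|=0.2), x=17 (|r|=0.3), x=19 (|r|=0.1) → 3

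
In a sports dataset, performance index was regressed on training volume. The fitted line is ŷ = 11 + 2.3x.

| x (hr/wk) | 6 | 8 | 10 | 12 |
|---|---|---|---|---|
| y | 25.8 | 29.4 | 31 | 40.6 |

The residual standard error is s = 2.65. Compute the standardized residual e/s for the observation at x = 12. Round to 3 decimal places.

ŷ = 11 + 2.3·12 = 38.6
e = 40.6 − 38.6 = 2
e/s = 2 / 2.65 = 0.755

0.755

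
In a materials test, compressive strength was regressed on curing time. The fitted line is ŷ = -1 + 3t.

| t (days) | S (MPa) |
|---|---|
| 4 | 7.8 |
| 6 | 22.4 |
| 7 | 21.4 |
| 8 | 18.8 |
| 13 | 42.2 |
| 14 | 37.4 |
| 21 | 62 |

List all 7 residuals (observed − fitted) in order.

-3.2, 5.4, 1.4, -4.2, 4.2, -3.6, 0

t=4: ŷ = -1 + 3·4 = 11; r = 7.8 − 11 = -3.2
t=6: ŷ = -1 + 3·6 = 17; r = 22.4 − 17 = 5.4
t=7: ŷ = -1 + 3·7 = 20; r = 21.4 − 20 = 1.4
t=8: ŷ = -1 + 3·8 = 23; r = 18.8 − 23 = -4.2
t=13: ŷ = -1 + 3·13 = 38; r = 42.2 − 38 = 4.2
t=14: ŷ = -1 + 3·14 = 41; r = 37.4 − 41 = -3.6
t=21: ŷ = -1 + 3·21 = 62; r = 62 − 62 = 0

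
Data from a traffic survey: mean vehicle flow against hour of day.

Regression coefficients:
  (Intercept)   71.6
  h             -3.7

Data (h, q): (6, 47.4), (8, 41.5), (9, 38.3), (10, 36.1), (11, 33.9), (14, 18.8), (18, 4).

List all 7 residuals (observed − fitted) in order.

h=6: ŷ = 71.6 − 3.7·6 = 49.4; r = 47.4 − 49.4 = -2
h=8: ŷ = 71.6 − 3.7·8 = 42; r = 41.5 − 42 = -0.5
h=9: ŷ = 71.6 − 3.7·9 = 38.3; r = 38.3 − 38.3 = 0
h=10: ŷ = 71.6 − 3.7·10 = 34.6; r = 36.1 − 34.6 = 1.5
h=11: ŷ = 71.6 − 3.7·11 = 30.9; r = 33.9 − 30.9 = 3
h=14: ŷ = 71.6 − 3.7·14 = 19.8; r = 18.8 − 19.8 = -1
h=18: ŷ = 71.6 − 3.7·18 = 5; r = 4 − 5 = -1

-2, -0.5, 0, 1.5, 3, -1, -1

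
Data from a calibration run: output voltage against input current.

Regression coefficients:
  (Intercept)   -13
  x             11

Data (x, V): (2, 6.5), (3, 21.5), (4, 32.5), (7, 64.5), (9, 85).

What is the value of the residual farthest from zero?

r = -2.5

x=2: ŷ = -13 + 11·2 = 9; r = 6.5 − 9 = -2.5
x=3: ŷ = -13 + 11·3 = 20; r = 21.5 − 20 = 1.5
x=4: ŷ = -13 + 11·4 = 31; r = 32.5 − 31 = 1.5
x=7: ŷ = -13 + 11·7 = 64; r = 64.5 − 64 = 0.5
x=9: ŷ = -13 + 11·9 = 86; r = 85 − 86 = -1
Largest |r| is 2.5 at x = 2, residual -2.5.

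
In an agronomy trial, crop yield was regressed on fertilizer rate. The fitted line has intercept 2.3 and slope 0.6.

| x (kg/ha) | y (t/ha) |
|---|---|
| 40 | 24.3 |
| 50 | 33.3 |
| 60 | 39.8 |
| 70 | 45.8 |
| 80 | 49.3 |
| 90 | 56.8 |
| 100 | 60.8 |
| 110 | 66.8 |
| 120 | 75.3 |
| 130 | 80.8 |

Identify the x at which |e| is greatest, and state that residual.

x=40: ŷ = 2.3 + 0.6·40 = 26.3; e = 24.3 − 26.3 = -2
x=50: ŷ = 2.3 + 0.6·50 = 32.3; e = 33.3 − 32.3 = 1
x=60: ŷ = 2.3 + 0.6·60 = 38.3; e = 39.8 − 38.3 = 1.5
x=70: ŷ = 2.3 + 0.6·70 = 44.3; e = 45.8 − 44.3 = 1.5
x=80: ŷ = 2.3 + 0.6·80 = 50.3; e = 49.3 − 50.3 = -1
x=90: ŷ = 2.3 + 0.6·90 = 56.3; e = 56.8 − 56.3 = 0.5
x=100: ŷ = 2.3 + 0.6·100 = 62.3; e = 60.8 − 62.3 = -1.5
x=110: ŷ = 2.3 + 0.6·110 = 68.3; e = 66.8 − 68.3 = -1.5
x=120: ŷ = 2.3 + 0.6·120 = 74.3; e = 75.3 − 74.3 = 1
x=130: ŷ = 2.3 + 0.6·130 = 80.3; e = 80.8 − 80.3 = 0.5
Largest |e| is 2 at x = 40, residual -2.

x = 40, e = -2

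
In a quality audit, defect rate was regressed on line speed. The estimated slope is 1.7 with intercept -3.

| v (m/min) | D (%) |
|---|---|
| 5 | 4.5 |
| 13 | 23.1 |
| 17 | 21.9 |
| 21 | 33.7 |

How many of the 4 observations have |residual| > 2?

v=5: ŷ = -3 + 1.7·5 = 5.5; e = 4.5 − 5.5 = -1
v=13: ŷ = -3 + 1.7·13 = 19.1; e = 23.1 − 19.1 = 4
v=17: ŷ = -3 + 1.7·17 = 25.9; e = 21.9 − 25.9 = -4
v=21: ŷ = -3 + 1.7·21 = 32.7; e = 33.7 − 32.7 = 1
|e| > 2: v=13 (|e|=4), v=17 (|e|=4) → 2

2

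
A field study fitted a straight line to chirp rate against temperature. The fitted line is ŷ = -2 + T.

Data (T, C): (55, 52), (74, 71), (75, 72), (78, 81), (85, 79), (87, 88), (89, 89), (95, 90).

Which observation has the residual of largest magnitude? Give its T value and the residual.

T=55: ŷ = -2 + 55 = 53; e = 52 − 53 = -1
T=74: ŷ = -2 + 74 = 72; e = 71 − 72 = -1
T=75: ŷ = -2 + 75 = 73; e = 72 − 73 = -1
T=78: ŷ = -2 + 78 = 76; e = 81 − 76 = 5
T=85: ŷ = -2 + 85 = 83; e = 79 − 83 = -4
T=87: ŷ = -2 + 87 = 85; e = 88 − 85 = 3
T=89: ŷ = -2 + 89 = 87; e = 89 − 87 = 2
T=95: ŷ = -2 + 95 = 93; e = 90 − 93 = -3
Largest |e| is 5 at T = 78, residual 5.

T = 78, e = 5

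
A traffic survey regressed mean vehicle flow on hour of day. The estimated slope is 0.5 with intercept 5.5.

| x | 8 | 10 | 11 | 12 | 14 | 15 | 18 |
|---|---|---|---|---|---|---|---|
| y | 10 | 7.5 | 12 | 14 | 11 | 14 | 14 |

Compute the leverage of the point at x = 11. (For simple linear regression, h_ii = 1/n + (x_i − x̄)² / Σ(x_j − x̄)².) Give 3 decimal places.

x̄ = (8 + 10 + 11 + 12 + 14 + 15 + 18)/7 = 12.5714
Σ(x − x̄)² = 20.898 + 6.61224 + 2.46939 + 0.326531 + 2.04082 + 5.89796 + 29.4694 = 67.7143
h = 1/7 + (-1.57143)²/67.7143 = 0.142857 + 0.0364678 = 0.179

h = 0.179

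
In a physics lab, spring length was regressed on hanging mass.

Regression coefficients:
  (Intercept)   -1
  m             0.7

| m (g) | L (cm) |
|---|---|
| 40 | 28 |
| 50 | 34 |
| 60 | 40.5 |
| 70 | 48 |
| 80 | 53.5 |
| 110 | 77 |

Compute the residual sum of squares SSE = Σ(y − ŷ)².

m=40: ŷ = -1 + 0.7·40 = 27; r = 28 − 27 = 1
m=50: ŷ = -1 + 0.7·50 = 34; r = 34 − 34 = 0
m=60: ŷ = -1 + 0.7·60 = 41; r = 40.5 − 41 = -0.5
m=70: ŷ = -1 + 0.7·70 = 48; r = 48 − 48 = 0
m=80: ŷ = -1 + 0.7·80 = 55; r = 53.5 − 55 = -1.5
m=110: ŷ = -1 + 0.7·110 = 76; r = 77 − 76 = 1
SSE = 1 + 0 + 0.25 + 0 + 2.25 + 1 = 4.5

SSE = 4.5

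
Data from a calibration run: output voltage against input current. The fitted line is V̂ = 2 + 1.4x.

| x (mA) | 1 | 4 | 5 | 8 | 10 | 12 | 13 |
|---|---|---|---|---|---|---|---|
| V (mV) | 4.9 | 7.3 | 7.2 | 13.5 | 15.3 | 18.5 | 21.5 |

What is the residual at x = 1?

r = 1.5

V̂ = 2 + 1.4·1 = 3.4
r = 4.9 − 3.4 = 1.5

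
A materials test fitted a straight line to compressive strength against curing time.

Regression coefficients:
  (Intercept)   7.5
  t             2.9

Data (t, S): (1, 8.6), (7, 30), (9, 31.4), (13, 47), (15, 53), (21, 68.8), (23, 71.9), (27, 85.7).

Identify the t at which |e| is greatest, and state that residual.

t = 23, e = -2.3

t=1: Ŝ = 7.5 + 2.9·1 = 10.4; e = 8.6 − 10.4 = -1.8
t=7: Ŝ = 7.5 + 2.9·7 = 27.8; e = 30 − 27.8 = 2.2
t=9: Ŝ = 7.5 + 2.9·9 = 33.6; e = 31.4 − 33.6 = -2.2
t=13: Ŝ = 7.5 + 2.9·13 = 45.2; e = 47 − 45.2 = 1.8
t=15: Ŝ = 7.5 + 2.9·15 = 51; e = 53 − 51 = 2
t=21: Ŝ = 7.5 + 2.9·21 = 68.4; e = 68.8 − 68.4 = 0.4
t=23: Ŝ = 7.5 + 2.9·23 = 74.2; e = 71.9 − 74.2 = -2.3
t=27: Ŝ = 7.5 + 2.9·27 = 85.8; e = 85.7 − 85.8 = -0.1
Largest |e| is 2.3 at t = 23, residual -2.3.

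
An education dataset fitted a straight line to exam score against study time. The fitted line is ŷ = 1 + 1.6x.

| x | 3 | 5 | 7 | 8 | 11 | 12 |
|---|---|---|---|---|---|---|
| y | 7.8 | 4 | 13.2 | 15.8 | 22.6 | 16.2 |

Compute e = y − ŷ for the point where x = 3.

e = 2

ŷ = 1 + 1.6·3 = 5.8
e = 7.8 − 5.8 = 2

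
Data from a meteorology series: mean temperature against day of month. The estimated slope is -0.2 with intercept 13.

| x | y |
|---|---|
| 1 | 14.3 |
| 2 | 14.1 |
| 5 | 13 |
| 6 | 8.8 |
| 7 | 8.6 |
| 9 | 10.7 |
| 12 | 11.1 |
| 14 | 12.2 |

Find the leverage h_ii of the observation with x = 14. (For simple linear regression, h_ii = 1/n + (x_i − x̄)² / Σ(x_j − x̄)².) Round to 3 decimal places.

x̄ = (1 + 2 + 5 + 6 + 7 + 9 + 12 + 14)/8 = 7
Σ(x − x̄)² = 36 + 25 + 4 + 1 + 0 + 4 + 25 + 49 = 144
h = 1/8 + (7)²/144 = 0.125 + 0.340278 = 0.465

h = 0.465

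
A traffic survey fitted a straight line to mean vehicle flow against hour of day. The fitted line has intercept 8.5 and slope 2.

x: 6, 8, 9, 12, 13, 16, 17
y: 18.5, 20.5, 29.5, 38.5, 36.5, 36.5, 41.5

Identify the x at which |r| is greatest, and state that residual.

x=6: ŷ = 8.5 + 2·6 = 20.5; r = 18.5 − 20.5 = -2
x=8: ŷ = 8.5 + 2·8 = 24.5; r = 20.5 − 24.5 = -4
x=9: ŷ = 8.5 + 2·9 = 26.5; r = 29.5 − 26.5 = 3
x=12: ŷ = 8.5 + 2·12 = 32.5; r = 38.5 − 32.5 = 6
x=13: ŷ = 8.5 + 2·13 = 34.5; r = 36.5 − 34.5 = 2
x=16: ŷ = 8.5 + 2·16 = 40.5; r = 36.5 − 40.5 = -4
x=17: ŷ = 8.5 + 2·17 = 42.5; r = 41.5 − 42.5 = -1
Largest |r| is 6 at x = 12, residual 6.

x = 12, r = 6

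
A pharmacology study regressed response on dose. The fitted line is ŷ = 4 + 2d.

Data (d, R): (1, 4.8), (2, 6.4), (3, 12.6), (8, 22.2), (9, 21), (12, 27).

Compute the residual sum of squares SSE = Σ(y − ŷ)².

SSE = 17.6

d=1: ŷ = 4 + 2·1 = 6; e = 4.8 − 6 = -1.2
d=2: ŷ = 4 + 2·2 = 8; e = 6.4 − 8 = -1.6
d=3: ŷ = 4 + 2·3 = 10; e = 12.6 − 10 = 2.6
d=8: ŷ = 4 + 2·8 = 20; e = 22.2 − 20 = 2.2
d=9: ŷ = 4 + 2·9 = 22; e = 21 − 22 = -1
d=12: ŷ = 4 + 2·12 = 28; e = 27 − 28 = -1
SSE = 1.44 + 2.56 + 6.76 + 4.84 + 1 + 1 = 17.6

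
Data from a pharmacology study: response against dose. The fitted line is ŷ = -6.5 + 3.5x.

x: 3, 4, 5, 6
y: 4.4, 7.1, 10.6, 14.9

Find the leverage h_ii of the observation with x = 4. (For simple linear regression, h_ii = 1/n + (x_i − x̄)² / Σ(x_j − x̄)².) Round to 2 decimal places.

x̄ = (3 + 4 + 5 + 6)/4 = 4.5
Σ(x − x̄)² = 2.25 + 0.25 + 0.25 + 2.25 = 5
h = 1/4 + (-0.5)²/5 = 0.25 + 0.05 = 0.30

h = 0.30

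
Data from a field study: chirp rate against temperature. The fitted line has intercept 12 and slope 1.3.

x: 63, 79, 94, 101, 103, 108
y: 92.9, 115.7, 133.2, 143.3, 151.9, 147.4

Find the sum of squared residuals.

x=63: ŷ = 12 + 1.3·63 = 93.9; r = 92.9 − 93.9 = -1
x=79: ŷ = 12 + 1.3·79 = 114.7; r = 115.7 − 114.7 = 1
x=94: ŷ = 12 + 1.3·94 = 134.2; r = 133.2 − 134.2 = -1
x=101: ŷ = 12 + 1.3·101 = 143.3; r = 143.3 − 143.3 = 0
x=103: ŷ = 12 + 1.3·103 = 145.9; r = 151.9 − 145.9 = 6
x=108: ŷ = 12 + 1.3·108 = 152.4; r = 147.4 − 152.4 = -5
SSE = 1 + 1 + 1 + 0 + 36 + 25 = 64

SSE = 64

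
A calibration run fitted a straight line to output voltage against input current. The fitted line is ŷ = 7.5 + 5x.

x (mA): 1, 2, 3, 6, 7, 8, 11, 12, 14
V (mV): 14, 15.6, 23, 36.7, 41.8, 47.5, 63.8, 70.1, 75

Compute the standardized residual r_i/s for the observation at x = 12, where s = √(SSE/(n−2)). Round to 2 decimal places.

1.47

x=1: ŷ = 7.5 + 5·1 = 12.5; r = 14 − 12.5 = 1.5
x=2: ŷ = 7.5 + 5·2 = 17.5; r = 15.6 − 17.5 = -1.9
x=3: ŷ = 7.5 + 5·3 = 22.5; r = 23 − 22.5 = 0.5
x=6: ŷ = 7.5 + 5·6 = 37.5; r = 36.7 − 37.5 = -0.8
x=7: ŷ = 7.5 + 5·7 = 42.5; r = 41.8 − 42.5 = -0.7
x=8: ŷ = 7.5 + 5·8 = 47.5; r = 47.5 − 47.5 = 0
x=11: ŷ = 7.5 + 5·11 = 62.5; r = 63.8 − 62.5 = 1.3
x=12: ŷ = 7.5 + 5·12 = 67.5; r = 70.1 − 67.5 = 2.6
x=14: ŷ = 7.5 + 5·14 = 77.5; r = 75 − 77.5 = -2.5
SSE = 2.25 + 3.61 + 0.25 + 0.64 + 0.49 + 0 + 1.69 + 6.76 + 6.25 = 21.94
s = √(21.94/7) = 1.77039
r/s = 2.6 / 1.77039 = 1.47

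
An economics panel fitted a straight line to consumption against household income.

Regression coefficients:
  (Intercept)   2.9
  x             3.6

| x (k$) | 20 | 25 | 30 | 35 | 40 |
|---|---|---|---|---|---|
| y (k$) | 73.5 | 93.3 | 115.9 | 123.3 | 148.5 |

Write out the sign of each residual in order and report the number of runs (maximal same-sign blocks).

4 runs

x=20: ŷ = 2.9 + 3.6·20 = 74.9; e = 73.5 − 74.9 = -1.4
x=25: ŷ = 2.9 + 3.6·25 = 92.9; e = 93.3 − 92.9 = 0.4
x=30: ŷ = 2.9 + 3.6·30 = 110.9; e = 115.9 − 110.9 = 5
x=35: ŷ = 2.9 + 3.6·35 = 128.9; e = 123.3 − 128.9 = -5.6
x=40: ŷ = 2.9 + 3.6·40 = 146.9; e = 148.5 − 146.9 = 1.6
Signs: − + + − +
Runs: −×1, +×2, −×1, +×1 → 4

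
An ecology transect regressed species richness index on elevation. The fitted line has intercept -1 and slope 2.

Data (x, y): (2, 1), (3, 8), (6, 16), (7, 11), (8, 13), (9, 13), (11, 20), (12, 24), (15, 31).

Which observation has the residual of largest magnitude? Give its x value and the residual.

x=2: ŷ = -1 + 2·2 = 3; e = 1 − 3 = -2
x=3: ŷ = -1 + 2·3 = 5; e = 8 − 5 = 3
x=6: ŷ = -1 + 2·6 = 11; e = 16 − 11 = 5
x=7: ŷ = -1 + 2·7 = 13; e = 11 − 13 = -2
x=8: ŷ = -1 + 2·8 = 15; e = 13 − 15 = -2
x=9: ŷ = -1 + 2·9 = 17; e = 13 − 17 = -4
x=11: ŷ = -1 + 2·11 = 21; e = 20 − 21 = -1
x=12: ŷ = -1 + 2·12 = 23; e = 24 − 23 = 1
x=15: ŷ = -1 + 2·15 = 29; e = 31 − 29 = 2
Largest |e| is 5 at x = 6, residual 5.

x = 6, e = 5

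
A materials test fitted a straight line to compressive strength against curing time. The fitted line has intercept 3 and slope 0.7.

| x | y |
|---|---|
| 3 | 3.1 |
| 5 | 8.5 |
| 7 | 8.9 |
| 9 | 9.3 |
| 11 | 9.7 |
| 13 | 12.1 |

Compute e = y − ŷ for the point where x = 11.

ŷ = 3 + 0.7·11 = 10.7
e = 9.7 − 10.7 = -1

e = -1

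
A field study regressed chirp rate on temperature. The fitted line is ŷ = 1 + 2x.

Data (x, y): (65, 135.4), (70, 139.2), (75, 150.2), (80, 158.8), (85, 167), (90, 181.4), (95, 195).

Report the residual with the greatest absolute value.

e = 4.4

x=65: ŷ = 1 + 2·65 = 131; e = 135.4 − 131 = 4.4
x=70: ŷ = 1 + 2·70 = 141; e = 139.2 − 141 = -1.8
x=75: ŷ = 1 + 2·75 = 151; e = 150.2 − 151 = -0.8
x=80: ŷ = 1 + 2·80 = 161; e = 158.8 − 161 = -2.2
x=85: ŷ = 1 + 2·85 = 171; e = 167 − 171 = -4
x=90: ŷ = 1 + 2·90 = 181; e = 181.4 − 181 = 0.4
x=95: ŷ = 1 + 2·95 = 191; e = 195 − 191 = 4
Largest |e| is 4.4 at x = 65, residual 4.4.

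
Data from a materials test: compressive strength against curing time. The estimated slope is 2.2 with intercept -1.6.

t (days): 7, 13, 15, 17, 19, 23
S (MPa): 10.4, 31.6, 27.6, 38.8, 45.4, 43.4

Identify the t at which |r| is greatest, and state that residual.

t=7: ŷ = -1.6 + 2.2·7 = 13.8; r = 10.4 − 13.8 = -3.4
t=13: ŷ = -1.6 + 2.2·13 = 27; r = 31.6 − 27 = 4.6
t=15: ŷ = -1.6 + 2.2·15 = 31.4; r = 27.6 − 31.4 = -3.8
t=17: ŷ = -1.6 + 2.2·17 = 35.8; r = 38.8 − 35.8 = 3
t=19: ŷ = -1.6 + 2.2·19 = 40.2; r = 45.4 − 40.2 = 5.2
t=23: ŷ = -1.6 + 2.2·23 = 49; r = 43.4 − 49 = -5.6
Largest |r| is 5.6 at t = 23, residual -5.6.

t = 23, r = -5.6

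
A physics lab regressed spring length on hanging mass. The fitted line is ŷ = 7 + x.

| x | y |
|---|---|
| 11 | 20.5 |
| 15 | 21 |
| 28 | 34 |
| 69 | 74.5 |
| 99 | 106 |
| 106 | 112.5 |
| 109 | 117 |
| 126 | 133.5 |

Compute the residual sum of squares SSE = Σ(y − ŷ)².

x=11: ŷ = 7 + 11 = 18; r = 20.5 − 18 = 2.5
x=15: ŷ = 7 + 15 = 22; r = 21 − 22 = -1
x=28: ŷ = 7 + 28 = 35; r = 34 − 35 = -1
x=69: ŷ = 7 + 69 = 76; r = 74.5 − 76 = -1.5
x=99: ŷ = 7 + 99 = 106; r = 106 − 106 = 0
x=106: ŷ = 7 + 106 = 113; r = 112.5 − 113 = -0.5
x=109: ŷ = 7 + 109 = 116; r = 117 − 116 = 1
x=126: ŷ = 7 + 126 = 133; r = 133.5 − 133 = 0.5
SSE = 6.25 + 1 + 1 + 2.25 + 0 + 0.25 + 1 + 0.25 = 12

SSE = 12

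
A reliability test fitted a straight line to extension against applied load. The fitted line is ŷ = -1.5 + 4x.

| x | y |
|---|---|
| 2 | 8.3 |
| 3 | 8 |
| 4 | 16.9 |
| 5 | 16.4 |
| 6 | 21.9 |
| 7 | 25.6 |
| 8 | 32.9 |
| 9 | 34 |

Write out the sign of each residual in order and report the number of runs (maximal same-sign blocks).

6 runs

x=2: ŷ = -1.5 + 4·2 = 6.5; r = 8.3 − 6.5 = 1.8
x=3: ŷ = -1.5 + 4·3 = 10.5; r = 8 − 10.5 = -2.5
x=4: ŷ = -1.5 + 4·4 = 14.5; r = 16.9 − 14.5 = 2.4
x=5: ŷ = -1.5 + 4·5 = 18.5; r = 16.4 − 18.5 = -2.1
x=6: ŷ = -1.5 + 4·6 = 22.5; r = 21.9 − 22.5 = -0.6
x=7: ŷ = -1.5 + 4·7 = 26.5; r = 25.6 − 26.5 = -0.9
x=8: ŷ = -1.5 + 4·8 = 30.5; r = 32.9 − 30.5 = 2.4
x=9: ŷ = -1.5 + 4·9 = 34.5; r = 34 − 34.5 = -0.5
Signs: + − + − − − + −
Runs: +×1, −×1, +×1, −×3, +×1, −×1 → 6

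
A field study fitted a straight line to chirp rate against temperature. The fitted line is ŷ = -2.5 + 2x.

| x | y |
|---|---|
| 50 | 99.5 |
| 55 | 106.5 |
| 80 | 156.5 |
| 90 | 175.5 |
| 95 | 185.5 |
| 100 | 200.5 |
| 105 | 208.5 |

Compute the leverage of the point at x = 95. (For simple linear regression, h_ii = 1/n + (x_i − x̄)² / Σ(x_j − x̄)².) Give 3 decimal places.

x̄ = (50 + 55 + 80 + 90 + 95 + 100 + 105)/7 = 82.1429
Σ(x − x̄)² = 1033.16 + 736.735 + 4.59184 + 61.7347 + 165.306 + 318.878 + 522.449 = 2842.86
h = 1/7 + (12.8571)²/2842.86 = 0.142857 + 0.0581479 = 0.201

h = 0.201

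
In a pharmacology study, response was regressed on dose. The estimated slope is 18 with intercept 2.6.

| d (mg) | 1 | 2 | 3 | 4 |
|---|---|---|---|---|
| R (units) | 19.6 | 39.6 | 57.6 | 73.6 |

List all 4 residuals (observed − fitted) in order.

-1, 1, 1, -1

d=1: ŷ = 2.6 + 18·1 = 20.6; e = 19.6 − 20.6 = -1
d=2: ŷ = 2.6 + 18·2 = 38.6; e = 39.6 − 38.6 = 1
d=3: ŷ = 2.6 + 18·3 = 56.6; e = 57.6 − 56.6 = 1
d=4: ŷ = 2.6 + 18·4 = 74.6; e = 73.6 − 74.6 = -1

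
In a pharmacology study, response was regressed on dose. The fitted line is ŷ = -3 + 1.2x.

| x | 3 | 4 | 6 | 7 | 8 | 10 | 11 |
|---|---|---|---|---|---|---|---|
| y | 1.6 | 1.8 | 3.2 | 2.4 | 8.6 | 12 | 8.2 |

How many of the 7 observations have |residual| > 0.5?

6

x=3: ŷ = -3 + 1.2·3 = 0.6; e = 1.6 − 0.6 = 1
x=4: ŷ = -3 + 1.2·4 = 1.8; e = 1.8 − 1.8 = 0
x=6: ŷ = -3 + 1.2·6 = 4.2; e = 3.2 − 4.2 = -1
x=7: ŷ = -3 + 1.2·7 = 5.4; e = 2.4 − 5.4 = -3
x=8: ŷ = -3 + 1.2·8 = 6.6; e = 8.6 − 6.6 = 2
x=10: ŷ = -3 + 1.2·10 = 9; e = 12 − 9 = 3
x=11: ŷ = -3 + 1.2·11 = 10.2; e = 8.2 − 10.2 = -2
|e| > 0.5: x=3 (|e|=1), x=6 (|e|=1), x=7 (|e|=3), x=8 (|e|=2), x=10 (|e|=3), x=11 (|e|=2) → 6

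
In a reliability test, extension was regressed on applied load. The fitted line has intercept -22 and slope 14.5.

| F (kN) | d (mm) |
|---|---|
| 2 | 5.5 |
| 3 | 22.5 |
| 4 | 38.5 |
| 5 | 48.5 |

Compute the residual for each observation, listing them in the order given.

-1.5, 1, 2.5, -2

F=2: ŷ = -22 + 14.5·2 = 7; r = 5.5 − 7 = -1.5
F=3: ŷ = -22 + 14.5·3 = 21.5; r = 22.5 − 21.5 = 1
F=4: ŷ = -22 + 14.5·4 = 36; r = 38.5 − 36 = 2.5
F=5: ŷ = -22 + 14.5·5 = 50.5; r = 48.5 − 50.5 = -2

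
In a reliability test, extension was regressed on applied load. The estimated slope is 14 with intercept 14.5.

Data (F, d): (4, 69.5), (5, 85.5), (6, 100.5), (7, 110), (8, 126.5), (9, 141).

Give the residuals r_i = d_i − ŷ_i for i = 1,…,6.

F=4: ŷ = 14.5 + 14·4 = 70.5; r = 69.5 − 70.5 = -1
F=5: ŷ = 14.5 + 14·5 = 84.5; r = 85.5 − 84.5 = 1
F=6: ŷ = 14.5 + 14·6 = 98.5; r = 100.5 − 98.5 = 2
F=7: ŷ = 14.5 + 14·7 = 112.5; r = 110 − 112.5 = -2.5
F=8: ŷ = 14.5 + 14·8 = 126.5; r = 126.5 − 126.5 = 0
F=9: ŷ = 14.5 + 14·9 = 140.5; r = 141 − 140.5 = 0.5

-1, 1, 2, -2.5, 0, 0.5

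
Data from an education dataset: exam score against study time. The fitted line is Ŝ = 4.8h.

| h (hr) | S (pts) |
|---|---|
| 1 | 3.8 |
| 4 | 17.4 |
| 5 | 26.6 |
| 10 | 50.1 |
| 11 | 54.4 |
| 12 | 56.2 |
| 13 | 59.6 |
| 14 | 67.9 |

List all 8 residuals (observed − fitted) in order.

h=1: Ŝ = 4.8·1 = 4.8; r = 3.8 − 4.8 = -1
h=4: Ŝ = 4.8·4 = 19.2; r = 17.4 − 19.2 = -1.8
h=5: Ŝ = 4.8·5 = 24; r = 26.6 − 24 = 2.6
h=10: Ŝ = 4.8·10 = 48; r = 50.1 − 48 = 2.1
h=11: Ŝ = 4.8·11 = 52.8; r = 54.4 − 52.8 = 1.6
h=12: Ŝ = 4.8·12 = 57.6; r = 56.2 − 57.6 = -1.4
h=13: Ŝ = 4.8·13 = 62.4; r = 59.6 − 62.4 = -2.8
h=14: Ŝ = 4.8·14 = 67.2; r = 67.9 − 67.2 = 0.7

-1, -1.8, 2.6, 2.1, 1.6, -1.4, -2.8, 0.7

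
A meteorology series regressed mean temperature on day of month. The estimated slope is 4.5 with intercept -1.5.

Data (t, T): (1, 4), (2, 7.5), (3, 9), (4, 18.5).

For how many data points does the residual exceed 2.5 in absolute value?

t=1: T̂ = -1.5 + 4.5·1 = 3; r = 4 − 3 = 1
t=2: T̂ = -1.5 + 4.5·2 = 7.5; r = 7.5 − 7.5 = 0
t=3: T̂ = -1.5 + 4.5·3 = 12; r = 9 − 12 = -3
t=4: T̂ = -1.5 + 4.5·4 = 16.5; r = 18.5 − 16.5 = 2
|r| > 2.5: t=3 (|r|=3) → 1

1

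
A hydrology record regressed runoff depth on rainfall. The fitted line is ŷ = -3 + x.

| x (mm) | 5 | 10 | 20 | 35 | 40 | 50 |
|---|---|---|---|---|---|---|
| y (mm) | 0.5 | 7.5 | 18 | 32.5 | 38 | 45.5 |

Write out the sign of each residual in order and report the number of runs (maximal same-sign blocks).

x=5: ŷ = -3 + 5 = 2; r = 0.5 − 2 = -1.5
x=10: ŷ = -3 + 10 = 7; r = 7.5 − 7 = 0.5
x=20: ŷ = -3 + 20 = 17; r = 18 − 17 = 1
x=35: ŷ = -3 + 35 = 32; r = 32.5 − 32 = 0.5
x=40: ŷ = -3 + 40 = 37; r = 38 − 37 = 1
x=50: ŷ = -3 + 50 = 47; r = 45.5 − 47 = -1.5
Signs: − + + + + −
Runs: −×1, +×4, −×1 → 3

3 runs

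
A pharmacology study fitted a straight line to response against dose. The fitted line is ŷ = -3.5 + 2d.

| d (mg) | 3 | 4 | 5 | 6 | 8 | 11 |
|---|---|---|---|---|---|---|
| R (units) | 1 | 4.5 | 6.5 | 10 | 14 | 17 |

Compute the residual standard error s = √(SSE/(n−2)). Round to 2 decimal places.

s = 1.50

d=3: ŷ = -3.5 + 2·3 = 2.5; e = 1 − 2.5 = -1.5
d=4: ŷ = -3.5 + 2·4 = 4.5; e = 4.5 − 4.5 = 0
d=5: ŷ = -3.5 + 2·5 = 6.5; e = 6.5 − 6.5 = 0
d=6: ŷ = -3.5 + 2·6 = 8.5; e = 10 − 8.5 = 1.5
d=8: ŷ = -3.5 + 2·8 = 12.5; e = 14 − 12.5 = 1.5
d=11: ŷ = -3.5 + 2·11 = 18.5; e = 17 − 18.5 = -1.5
SSE = 2.25 + 0 + 0 + 2.25 + 2.25 + 2.25 = 9
s = √(9/4) = √2.25 ≈ 1.50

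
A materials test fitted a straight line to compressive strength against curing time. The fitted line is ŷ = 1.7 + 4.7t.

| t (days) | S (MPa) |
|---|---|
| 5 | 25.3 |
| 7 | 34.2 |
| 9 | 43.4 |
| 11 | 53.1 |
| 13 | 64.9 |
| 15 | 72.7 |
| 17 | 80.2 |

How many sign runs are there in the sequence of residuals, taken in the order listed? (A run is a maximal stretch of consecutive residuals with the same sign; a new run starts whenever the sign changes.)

t=5: ŷ = 1.7 + 4.7·5 = 25.2; e = 25.3 − 25.2 = 0.1
t=7: ŷ = 1.7 + 4.7·7 = 34.6; e = 34.2 − 34.6 = -0.4
t=9: ŷ = 1.7 + 4.7·9 = 44; e = 43.4 − 44 = -0.6
t=11: ŷ = 1.7 + 4.7·11 = 53.4; e = 53.1 − 53.4 = -0.3
t=13: ŷ = 1.7 + 4.7·13 = 62.8; e = 64.9 − 62.8 = 2.1
t=15: ŷ = 1.7 + 4.7·15 = 72.2; e = 72.7 − 72.2 = 0.5
t=17: ŷ = 1.7 + 4.7·17 = 81.6; e = 80.2 − 81.6 = -1.4
Signs: + − − − + + −
Runs: +×1, −×3, +×2, −×1 → 4

4 runs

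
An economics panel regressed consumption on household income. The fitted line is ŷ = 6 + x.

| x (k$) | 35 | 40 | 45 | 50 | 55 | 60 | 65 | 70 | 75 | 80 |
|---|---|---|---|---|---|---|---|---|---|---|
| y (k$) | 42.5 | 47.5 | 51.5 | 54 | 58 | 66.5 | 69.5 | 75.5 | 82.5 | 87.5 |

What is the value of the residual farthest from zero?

r = -3

x=35: ŷ = 6 + 35 = 41; r = 42.5 − 41 = 1.5
x=40: ŷ = 6 + 40 = 46; r = 47.5 − 46 = 1.5
x=45: ŷ = 6 + 45 = 51; r = 51.5 − 51 = 0.5
x=50: ŷ = 6 + 50 = 56; r = 54 − 56 = -2
x=55: ŷ = 6 + 55 = 61; r = 58 − 61 = -3
x=60: ŷ = 6 + 60 = 66; r = 66.5 − 66 = 0.5
x=65: ŷ = 6 + 65 = 71; r = 69.5 − 71 = -1.5
x=70: ŷ = 6 + 70 = 76; r = 75.5 − 76 = -0.5
x=75: ŷ = 6 + 75 = 81; r = 82.5 − 81 = 1.5
x=80: ŷ = 6 + 80 = 86; r = 87.5 − 86 = 1.5
Largest |r| is 3 at x = 55, residual -3.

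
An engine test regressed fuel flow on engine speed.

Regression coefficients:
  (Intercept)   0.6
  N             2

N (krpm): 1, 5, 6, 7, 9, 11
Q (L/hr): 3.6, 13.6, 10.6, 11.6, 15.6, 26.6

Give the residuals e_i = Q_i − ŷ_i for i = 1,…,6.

1, 3, -2, -3, -3, 4

N=1: ŷ = 0.6 + 2·1 = 2.6; e = 3.6 − 2.6 = 1
N=5: ŷ = 0.6 + 2·5 = 10.6; e = 13.6 − 10.6 = 3
N=6: ŷ = 0.6 + 2·6 = 12.6; e = 10.6 − 12.6 = -2
N=7: ŷ = 0.6 + 2·7 = 14.6; e = 11.6 − 14.6 = -3
N=9: ŷ = 0.6 + 2·9 = 18.6; e = 15.6 − 18.6 = -3
N=11: ŷ = 0.6 + 2·11 = 22.6; e = 26.6 − 22.6 = 4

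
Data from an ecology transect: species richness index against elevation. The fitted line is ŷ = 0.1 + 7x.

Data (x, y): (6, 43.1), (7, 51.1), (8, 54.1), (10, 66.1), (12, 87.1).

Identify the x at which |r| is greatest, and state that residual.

x=6: ŷ = 0.1 + 7·6 = 42.1; r = 43.1 − 42.1 = 1
x=7: ŷ = 0.1 + 7·7 = 49.1; r = 51.1 − 49.1 = 2
x=8: ŷ = 0.1 + 7·8 = 56.1; r = 54.1 − 56.1 = -2
x=10: ŷ = 0.1 + 7·10 = 70.1; r = 66.1 − 70.1 = -4
x=12: ŷ = 0.1 + 7·12 = 84.1; r = 87.1 − 84.1 = 3
Largest |r| is 4 at x = 10, residual -4.

x = 10, r = -4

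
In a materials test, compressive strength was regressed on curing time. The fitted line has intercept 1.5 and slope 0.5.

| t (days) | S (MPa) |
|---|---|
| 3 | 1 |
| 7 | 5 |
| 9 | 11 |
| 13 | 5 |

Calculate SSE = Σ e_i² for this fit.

SSE = 38

t=3: Ŝ = 1.5 + 0.5·3 = 3; e = 1 − 3 = -2
t=7: Ŝ = 1.5 + 0.5·7 = 5; e = 5 − 5 = 0
t=9: Ŝ = 1.5 + 0.5·9 = 6; e = 11 − 6 = 5
t=13: Ŝ = 1.5 + 0.5·13 = 8; e = 5 − 8 = -3
SSE = 4 + 0 + 25 + 9 = 38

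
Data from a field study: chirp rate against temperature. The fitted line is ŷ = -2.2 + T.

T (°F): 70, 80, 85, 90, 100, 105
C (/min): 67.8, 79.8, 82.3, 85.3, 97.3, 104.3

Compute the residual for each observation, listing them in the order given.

T=70: ŷ = -2.2 + 70 = 67.8; r = 67.8 − 67.8 = 0
T=80: ŷ = -2.2 + 80 = 77.8; r = 79.8 − 77.8 = 2
T=85: ŷ = -2.2 + 85 = 82.8; r = 82.3 − 82.8 = -0.5
T=90: ŷ = -2.2 + 90 = 87.8; r = 85.3 − 87.8 = -2.5
T=100: ŷ = -2.2 + 100 = 97.8; r = 97.3 − 97.8 = -0.5
T=105: ŷ = -2.2 + 105 = 102.8; r = 104.3 − 102.8 = 1.5

0, 2, -0.5, -2.5, -0.5, 1.5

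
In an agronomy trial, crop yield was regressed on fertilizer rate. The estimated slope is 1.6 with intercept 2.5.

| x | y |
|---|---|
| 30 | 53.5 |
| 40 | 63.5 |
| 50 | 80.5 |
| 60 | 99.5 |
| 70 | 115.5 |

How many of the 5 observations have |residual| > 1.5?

x=30: ŷ = 2.5 + 1.6·30 = 50.5; r = 53.5 − 50.5 = 3
x=40: ŷ = 2.5 + 1.6·40 = 66.5; r = 63.5 − 66.5 = -3
x=50: ŷ = 2.5 + 1.6·50 = 82.5; r = 80.5 − 82.5 = -2
x=60: ŷ = 2.5 + 1.6·60 = 98.5; r = 99.5 − 98.5 = 1
x=70: ŷ = 2.5 + 1.6·70 = 114.5; r = 115.5 − 114.5 = 1
|r| > 1.5: x=30 (|r|=3), x=40 (|r|=3), x=50 (|r|=2) → 3

3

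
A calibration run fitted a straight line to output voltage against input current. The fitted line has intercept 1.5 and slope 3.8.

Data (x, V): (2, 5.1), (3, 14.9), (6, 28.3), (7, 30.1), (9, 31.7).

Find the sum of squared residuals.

x=2: V̂ = 1.5 + 3.8·2 = 9.1; e = 5.1 − 9.1 = -4
x=3: V̂ = 1.5 + 3.8·3 = 12.9; e = 14.9 − 12.9 = 2
x=6: V̂ = 1.5 + 3.8·6 = 24.3; e = 28.3 − 24.3 = 4
x=7: V̂ = 1.5 + 3.8·7 = 28.1; e = 30.1 − 28.1 = 2
x=9: V̂ = 1.5 + 3.8·9 = 35.7; e = 31.7 − 35.7 = -4
SSE = 16 + 4 + 16 + 4 + 16 = 56

SSE = 56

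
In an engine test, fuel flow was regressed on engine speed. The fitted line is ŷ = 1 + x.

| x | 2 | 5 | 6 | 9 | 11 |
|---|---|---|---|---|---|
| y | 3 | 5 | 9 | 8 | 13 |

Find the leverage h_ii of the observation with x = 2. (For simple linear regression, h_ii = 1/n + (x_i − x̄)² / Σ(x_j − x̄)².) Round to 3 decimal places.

x̄ = (2 + 5 + 6 + 9 + 11)/5 = 6.6
Σ(x − x̄)² = 21.16 + 2.56 + 0.36 + 5.76 + 19.36 = 49.2
h = 1/5 + (-4.6)²/49.2 = 0.2 + 0.430081 = 0.630

h = 0.630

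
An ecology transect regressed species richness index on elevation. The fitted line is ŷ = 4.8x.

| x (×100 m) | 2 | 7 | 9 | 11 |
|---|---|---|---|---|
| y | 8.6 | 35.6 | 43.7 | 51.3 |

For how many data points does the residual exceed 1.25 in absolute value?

2

x=2: ŷ = 4.8·2 = 9.6; e = 8.6 − 9.6 = -1
x=7: ŷ = 4.8·7 = 33.6; e = 35.6 − 33.6 = 2
x=9: ŷ = 4.8·9 = 43.2; e = 43.7 − 43.2 = 0.5
x=11: ŷ = 4.8·11 = 52.8; e = 51.3 − 52.8 = -1.5
|e| > 1.25: x=7 (|e|=2), x=11 (|e|=1.5) → 2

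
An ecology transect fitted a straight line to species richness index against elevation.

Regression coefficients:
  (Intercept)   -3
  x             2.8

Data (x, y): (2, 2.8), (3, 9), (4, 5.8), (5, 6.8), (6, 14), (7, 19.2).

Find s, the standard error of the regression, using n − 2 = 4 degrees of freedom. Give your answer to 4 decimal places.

s = 3.2863

x=2: ŷ = -3 + 2.8·2 = 2.6; r = 2.8 − 2.6 = 0.2
x=3: ŷ = -3 + 2.8·3 = 5.4; r = 9 − 5.4 = 3.6
x=4: ŷ = -3 + 2.8·4 = 8.2; r = 5.8 − 8.2 = -2.4
x=5: ŷ = -3 + 2.8·5 = 11; r = 6.8 − 11 = -4.2
x=6: ŷ = -3 + 2.8·6 = 13.8; r = 14 − 13.8 = 0.2
x=7: ŷ = -3 + 2.8·7 = 16.6; r = 19.2 − 16.6 = 2.6
SSE = 0.04 + 12.96 + 5.76 + 17.64 + 0.04 + 6.76 = 43.2
s = √(43.2/4) = √10.8 ≈ 3.2863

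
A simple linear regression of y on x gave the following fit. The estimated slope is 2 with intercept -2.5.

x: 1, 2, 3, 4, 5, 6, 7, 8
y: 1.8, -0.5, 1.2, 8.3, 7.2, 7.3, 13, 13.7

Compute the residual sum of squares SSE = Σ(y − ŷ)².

x=1: ŷ = -2.5 + 2·1 = -0.5; e = 1.8 − (-0.5) = 2.3
x=2: ŷ = -2.5 + 2·2 = 1.5; e = -0.5 − 1.5 = -2
x=3: ŷ = -2.5 + 2·3 = 3.5; e = 1.2 − 3.5 = -2.3
x=4: ŷ = -2.5 + 2·4 = 5.5; e = 8.3 − 5.5 = 2.8
x=5: ŷ = -2.5 + 2·5 = 7.5; e = 7.2 − 7.5 = -0.3
x=6: ŷ = -2.5 + 2·6 = 9.5; e = 7.3 − 9.5 = -2.2
x=7: ŷ = -2.5 + 2·7 = 11.5; e = 13 − 11.5 = 1.5
x=8: ŷ = -2.5 + 2·8 = 13.5; e = 13.7 − 13.5 = 0.2
SSE = 5.29 + 4 + 5.29 + 7.84 + 0.09 + 4.84 + 2.25 + 0.04 = 29.64

SSE = 29.64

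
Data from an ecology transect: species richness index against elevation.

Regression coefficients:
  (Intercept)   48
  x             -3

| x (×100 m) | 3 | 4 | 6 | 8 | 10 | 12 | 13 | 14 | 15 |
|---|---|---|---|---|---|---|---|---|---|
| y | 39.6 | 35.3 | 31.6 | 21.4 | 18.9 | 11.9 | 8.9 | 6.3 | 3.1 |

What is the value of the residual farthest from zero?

x=3: ŷ = 48 − 3·3 = 39; e = 39.6 − 39 = 0.6
x=4: ŷ = 48 − 3·4 = 36; e = 35.3 − 36 = -0.7
x=6: ŷ = 48 − 3·6 = 30; e = 31.6 − 30 = 1.6
x=8: ŷ = 48 − 3·8 = 24; e = 21.4 − 24 = -2.6
x=10: ŷ = 48 − 3·10 = 18; e = 18.9 − 18 = 0.9
x=12: ŷ = 48 − 3·12 = 12; e = 11.9 − 12 = -0.1
x=13: ŷ = 48 − 3·13 = 9; e = 8.9 − 9 = -0.1
x=14: ŷ = 48 − 3·14 = 6; e = 6.3 − 6 = 0.3
x=15: ŷ = 48 − 3·15 = 3; e = 3.1 − 3 = 0.1
Largest |e| is 2.6 at x = 8, residual -2.6.

e = -2.6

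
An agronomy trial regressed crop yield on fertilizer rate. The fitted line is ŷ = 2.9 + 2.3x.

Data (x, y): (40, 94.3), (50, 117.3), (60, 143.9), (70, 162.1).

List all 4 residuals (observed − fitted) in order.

-0.6, -0.6, 3, -1.8

x=40: ŷ = 2.9 + 2.3·40 = 94.9; e = 94.3 − 94.9 = -0.6
x=50: ŷ = 2.9 + 2.3·50 = 117.9; e = 117.3 − 117.9 = -0.6
x=60: ŷ = 2.9 + 2.3·60 = 140.9; e = 143.9 − 140.9 = 3
x=70: ŷ = 2.9 + 2.3·70 = 163.9; e = 162.1 − 163.9 = -1.8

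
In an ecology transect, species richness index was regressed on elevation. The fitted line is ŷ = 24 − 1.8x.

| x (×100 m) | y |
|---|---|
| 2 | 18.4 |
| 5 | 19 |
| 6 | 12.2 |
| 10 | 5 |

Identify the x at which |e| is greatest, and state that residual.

x=2: ŷ = 24 − 1.8·2 = 20.4; e = 18.4 − 20.4 = -2
x=5: ŷ = 24 − 1.8·5 = 15; e = 19 − 15 = 4
x=6: ŷ = 24 − 1.8·6 = 13.2; e = 12.2 − 13.2 = -1
x=10: ŷ = 24 − 1.8·10 = 6; e = 5 − 6 = -1
Largest |e| is 4 at x = 5, residual 4.

x = 5, e = 4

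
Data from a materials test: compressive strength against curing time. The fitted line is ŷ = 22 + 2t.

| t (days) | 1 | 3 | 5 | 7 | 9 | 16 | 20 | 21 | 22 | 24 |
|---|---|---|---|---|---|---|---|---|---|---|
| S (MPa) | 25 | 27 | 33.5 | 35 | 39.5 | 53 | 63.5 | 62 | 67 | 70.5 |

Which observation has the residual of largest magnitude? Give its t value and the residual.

t = 21, r = -2

t=1: ŷ = 22 + 2·1 = 24; r = 25 − 24 = 1
t=3: ŷ = 22 + 2·3 = 28; r = 27 − 28 = -1
t=5: ŷ = 22 + 2·5 = 32; r = 33.5 − 32 = 1.5
t=7: ŷ = 22 + 2·7 = 36; r = 35 − 36 = -1
t=9: ŷ = 22 + 2·9 = 40; r = 39.5 − 40 = -0.5
t=16: ŷ = 22 + 2·16 = 54; r = 53 − 54 = -1
t=20: ŷ = 22 + 2·20 = 62; r = 63.5 − 62 = 1.5
t=21: ŷ = 22 + 2·21 = 64; r = 62 − 64 = -2
t=22: ŷ = 22 + 2·22 = 66; r = 67 − 66 = 1
t=24: ŷ = 22 + 2·24 = 70; r = 70.5 − 70 = 0.5
Largest |r| is 2 at t = 21, residual -2.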